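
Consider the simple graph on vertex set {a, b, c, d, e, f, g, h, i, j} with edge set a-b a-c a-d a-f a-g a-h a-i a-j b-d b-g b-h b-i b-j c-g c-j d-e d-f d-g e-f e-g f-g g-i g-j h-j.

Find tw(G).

A width-3 tree decomposition is:
Bags: B1 = {a, b, g, j}  B2 = {a, b, d, g}  B3 = {a, d, f, g}  B4 = {a, c, g, j}  B5 = {a, b, g, i}  B6 = {d, e, f, g}  B7 = {a, b, h, j}
Tree: B1–B2, B2–B3, B1–B4, B2–B5, B3–B6, B1–B7
Each bag holds 4 vertices, so the decomposition has width 3, which upper-bounds the treewidth. For the lower bound, the 4 vertices {d, e, f, g} are pairwise adjacent, and any tree decomposition puts a clique entirely inside one bag — forcing width ≥ 3. Hence tw(G) = 3 exactly.

3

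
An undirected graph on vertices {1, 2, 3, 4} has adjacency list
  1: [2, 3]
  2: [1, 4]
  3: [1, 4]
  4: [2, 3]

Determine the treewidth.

2

A width-2 tree decomposition is:
Bags: B1 = {2, 3, 4}  B2 = {1, 2, 3}
Tree: B1–B2
Every bag has size at most 3, so the width is 3 − 1 = 2 and tw(G) ≤ 2. Since 2–4–3–1–2 is a cycle in G, G is not acyclic. Forests are exactly the graphs of treewidth ≤ 1, so tw(G) ≥ 2. Combining the bounds, tw(G) = 2.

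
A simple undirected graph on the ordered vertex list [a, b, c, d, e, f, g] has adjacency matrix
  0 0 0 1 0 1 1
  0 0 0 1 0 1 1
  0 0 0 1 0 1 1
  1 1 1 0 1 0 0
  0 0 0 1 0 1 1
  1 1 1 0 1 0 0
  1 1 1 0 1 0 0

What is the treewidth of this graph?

3

A width-3 tree decomposition is:
Bags: B1 = {b, d, f, g}  B2 = {a, d, f, g}  B3 = {d, e, f, g}  B4 = {c, d, f, g}
Tree: B1–B2, B2–B3, B3–B4
The largest bag has 4 vertices, giving width 3; this decomposition certifies tw(G) ≤ 3. For the lower bound: the 4 vertex sets {b,d}, {a,f}, {g}, {e} are disjoint, each induces a connected subgraph, and every pair is joined by at least one edge of G. Contracting each set to a single vertex therefore yields K_{4} as a minor, and since treewidth is minor-monotone, tw(G) ≥ tw(K_{4}) = 3. Combining the bounds, tw(G) = 3.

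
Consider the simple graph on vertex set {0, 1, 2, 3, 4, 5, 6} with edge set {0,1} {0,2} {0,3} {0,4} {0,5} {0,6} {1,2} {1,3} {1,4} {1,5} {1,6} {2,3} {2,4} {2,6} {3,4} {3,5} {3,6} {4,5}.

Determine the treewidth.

A width-4 tree decomposition is:
Bags: B1 = {0, 1, 2, 3, 4}  B2 = {0, 1, 2, 3, 6}  B3 = {0, 1, 3, 4, 5}
Tree: B1–B2, B1–B3
Every bag has size at most 5, so the width is 5 − 1 = 4 and tw(G) ≤ 4. Conversely, {0, 1, 2, 3, 4} is a clique of size 5, and the vertices of any clique must share a bag in every tree decomposition; so some bag has ≥ 5 vertices and tw(G) ≥ 4. Therefore the treewidth is 4.

4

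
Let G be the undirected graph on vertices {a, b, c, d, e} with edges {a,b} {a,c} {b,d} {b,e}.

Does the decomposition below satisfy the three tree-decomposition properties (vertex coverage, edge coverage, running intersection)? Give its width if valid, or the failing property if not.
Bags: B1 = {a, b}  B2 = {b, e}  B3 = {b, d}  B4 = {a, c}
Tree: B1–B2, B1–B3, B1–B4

Vertex coverage: the bags together contain {a, b, c, d, e}, the full vertex set. Edge coverage: each edge of G has both endpoints in at least one bag. Running intersection: for every vertex, the bags containing it form a connected subtree. All three properties hold, so this is a valid tree decomposition of width max|bag| − 1 = 1, and hence tw(G) ≤ 1.

Yes; width 1.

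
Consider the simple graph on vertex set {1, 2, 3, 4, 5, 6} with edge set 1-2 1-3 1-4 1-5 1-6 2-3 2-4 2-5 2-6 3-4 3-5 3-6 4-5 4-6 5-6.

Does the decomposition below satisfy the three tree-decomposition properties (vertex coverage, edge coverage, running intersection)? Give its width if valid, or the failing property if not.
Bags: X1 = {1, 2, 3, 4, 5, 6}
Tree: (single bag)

Yes; width 5.

Every vertex of G appears in some bag (union = {1, 2, 3, 4, 5, 6}); every edge is covered by a bag; and for each vertex v the set of bags containing v is connected in the bag tree. The decomposition is therefore valid. The largest bag has 6 vertices, so the width is 5.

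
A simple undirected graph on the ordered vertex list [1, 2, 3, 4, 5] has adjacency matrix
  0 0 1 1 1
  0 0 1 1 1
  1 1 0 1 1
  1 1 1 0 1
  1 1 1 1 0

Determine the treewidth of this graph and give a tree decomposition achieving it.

Treewidth 3.
One such decomposition:
Bags: B1 = {1, 3, 4, 5}  B2 = {2, 3, 4, 5}
Tree: B1–B2

The largest bag has 4 vertices, giving width 3; this decomposition certifies tw(G) ≤ 3. For the lower bound, the 4 vertices {1, 3, 4, 5} are pairwise adjacent, and any tree decomposition puts a clique entirely inside one bag — forcing width ≥ 3. The upper and lower bounds meet at 3, so that is the treewidth.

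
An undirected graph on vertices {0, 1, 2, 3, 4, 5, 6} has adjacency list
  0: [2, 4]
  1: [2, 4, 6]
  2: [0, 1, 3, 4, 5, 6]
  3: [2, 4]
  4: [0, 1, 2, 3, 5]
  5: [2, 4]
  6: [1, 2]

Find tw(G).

A width-2 tree decomposition is:
Bags: B1 = {0, 2, 4}  B2 = {1, 2, 4}  B3 = {1, 2, 6}  B4 = {2, 4, 5}  B5 = {2, 3, 4}
Tree: B1–B2, B2–B3, B2–B4, B4–B5
Every bag has size at most 3, so the width is 3 − 1 = 2 and tw(G) ≤ 2. For the lower bound, the 3 vertices {0, 2, 4} are pairwise adjacent, and any tree decomposition puts a clique entirely inside one bag — forcing width ≥ 2. Hence tw(G) = 2 exactly.

2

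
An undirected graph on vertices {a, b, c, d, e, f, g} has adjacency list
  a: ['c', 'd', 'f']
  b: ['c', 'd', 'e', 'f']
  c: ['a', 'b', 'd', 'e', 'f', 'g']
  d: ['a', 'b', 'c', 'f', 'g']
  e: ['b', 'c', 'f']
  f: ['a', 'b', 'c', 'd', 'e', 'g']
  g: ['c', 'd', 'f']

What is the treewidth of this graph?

A width-3 tree decomposition is:
Bags: B1 = {b, c, d, f}  B2 = {c, d, f, g}  B3 = {b, c, e, f}  B4 = {a, c, d, f}
Tree: B1–B2, B1–B3, B2–B4
Every bag has size at most 4, so the width is 4 − 1 = 3 and tw(G) ≤ 3. For the lower bound, the 4 vertices {c, d, f, g} are pairwise adjacent, and any tree decomposition puts a clique entirely inside one bag — forcing width ≥ 3. Combining the bounds, tw(G) = 3.

3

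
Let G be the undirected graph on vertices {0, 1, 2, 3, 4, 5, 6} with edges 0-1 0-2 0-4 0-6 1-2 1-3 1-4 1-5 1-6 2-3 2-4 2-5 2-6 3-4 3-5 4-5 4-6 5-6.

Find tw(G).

A width-4 tree decomposition is:
Bags: B1 = {0, 1, 2, 4, 6}  B2 = {1, 2, 4, 5, 6}  B3 = {1, 2, 3, 4, 5}
Tree: B1–B2, B2–B3
Every bag has size at most 5, so the width is 5 − 1 = 4 and tw(G) ≤ 4. For the lower bound, the 5 vertices {0, 1, 2, 4, 6} are pairwise adjacent, and any tree decomposition puts a clique entirely inside one bag — forcing width ≥ 4. Hence tw(G) = 4 exactly.

4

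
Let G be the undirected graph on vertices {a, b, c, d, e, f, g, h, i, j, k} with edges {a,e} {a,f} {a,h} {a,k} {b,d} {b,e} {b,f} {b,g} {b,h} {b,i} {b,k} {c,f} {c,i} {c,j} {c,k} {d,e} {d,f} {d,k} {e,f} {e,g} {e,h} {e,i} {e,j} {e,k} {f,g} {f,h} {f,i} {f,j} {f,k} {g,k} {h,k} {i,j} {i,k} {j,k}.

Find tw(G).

4

A width-4 tree decomposition is:
Bags: B1 = {b, e, f, i, k}  B2 = {b, e, f, h, k}  B3 = {b, e, f, g, k}  B4 = {e, f, i, j, k}  B5 = {c, f, i, j, k}  B6 = {a, e, f, h, k}  B7 = {b, d, e, f, k}
Tree: B1–B2, B1–B3, B1–B4, B4–B5, B2–B6, B3–B7
Each bag holds 5 vertices, so the decomposition has width 4, which upper-bounds the treewidth. For the lower bound, the 5 vertices {e, f, i, j, k} are pairwise adjacent, and any tree decomposition puts a clique entirely inside one bag — forcing width ≥ 4. Hence tw(G) = 4 exactly.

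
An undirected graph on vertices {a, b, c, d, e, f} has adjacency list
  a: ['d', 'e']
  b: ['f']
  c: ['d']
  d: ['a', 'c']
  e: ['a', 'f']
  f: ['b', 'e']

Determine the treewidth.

1

A width-1 tree decomposition is:
Bags: B1 = {b, f}  B2 = {e, f}  B3 = {a, e}  B4 = {a, d}  B5 = {c, d}
Tree: B1–B2, B2–B3, B3–B4, B4–B5
Every bag has size at most 2, so the width is 2 − 1 = 1 and tw(G) ≤ 1. Since G has at least one edge (e.g. b–f), it is not an edgeless graph, so tw(G) ≥ 1. Hence tw(G) = 1 exactly.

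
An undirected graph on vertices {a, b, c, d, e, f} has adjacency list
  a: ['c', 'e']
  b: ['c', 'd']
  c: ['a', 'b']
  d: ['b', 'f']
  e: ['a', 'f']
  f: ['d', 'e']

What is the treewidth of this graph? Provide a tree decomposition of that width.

Treewidth 2.
Bags: B1 = {b, d, f}  B2 = {b, e, f}  B3 = {a, b, e}  B4 = {a, b, c}
Tree: B1–B2, B2–B3, B3–B4

The largest bag has 3 vertices, giving width 2; this decomposition certifies tw(G) ≤ 2. Since b–d–f–e–a–c–b is a cycle in G, G is not acyclic. Forests are exactly the graphs of treewidth ≤ 1, so tw(G) ≥ 2. The upper and lower bounds meet at 2, so that is the treewidth.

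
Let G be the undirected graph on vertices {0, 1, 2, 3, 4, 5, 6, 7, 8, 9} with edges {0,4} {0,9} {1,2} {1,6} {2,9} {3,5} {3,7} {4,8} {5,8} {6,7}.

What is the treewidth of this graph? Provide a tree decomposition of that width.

Treewidth 2.
One optimal decomposition is:
Bags: B1 = {3, 5, 8}  B2 = {3, 4, 8}  B3 = {0, 3, 4}  B4 = {0, 3, 9}  B5 = {2, 3, 9}  B6 = {1, 2, 3}  B7 = {1, 3, 6}  B8 = {3, 6, 7}
Tree: B1–B2, B2–B3, B3–B4, B4–B5, B5–B6, B6–B7, B7–B8

The largest bag has 3 vertices, giving width 2; this decomposition certifies tw(G) ≤ 2. Since 3–5–8–4–0–9–2–1–6–7–3 is a cycle in G, G is not acyclic. Forests are exactly the graphs of treewidth ≤ 1, so tw(G) ≥ 2. The upper and lower bounds meet at 2, so that is the treewidth.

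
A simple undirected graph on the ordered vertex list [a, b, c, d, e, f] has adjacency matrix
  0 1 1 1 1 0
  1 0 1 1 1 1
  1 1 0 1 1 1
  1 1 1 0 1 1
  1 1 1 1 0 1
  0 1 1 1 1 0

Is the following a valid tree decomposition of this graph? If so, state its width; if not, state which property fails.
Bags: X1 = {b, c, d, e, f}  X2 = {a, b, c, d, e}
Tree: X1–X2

Yes; width 4.

Vertex coverage: the bags together contain {a, b, c, d, e, f}, the full vertex set. Edge coverage: each edge of G has both endpoints in at least one bag. Running intersection: for every vertex, the bags containing it form a connected subtree. All three properties hold, so this is a valid tree decomposition of width max|bag| − 1 = 4, and hence tw(G) ≤ 4.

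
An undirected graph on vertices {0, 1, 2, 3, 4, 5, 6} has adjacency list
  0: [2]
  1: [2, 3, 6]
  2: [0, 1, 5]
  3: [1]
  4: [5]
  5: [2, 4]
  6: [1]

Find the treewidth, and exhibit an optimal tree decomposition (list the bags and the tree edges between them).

Each bag holds 2 vertices, so the decomposition has width 1, which upper-bounds the treewidth. Since G has at least one edge (e.g. 2–1), it is not an edgeless graph, so tw(G) ≥ 1. The upper and lower bounds meet at 1, so that is the treewidth.

Treewidth 1.
Bags: B1 = {1, 2}  B2 = {0, 2}  B3 = {1, 6}  B4 = {1, 3}  B5 = {2, 5}  B6 = {4, 5}
Tree: B1–B2, B1–B3, B3–B4, B2–B5, B5–B6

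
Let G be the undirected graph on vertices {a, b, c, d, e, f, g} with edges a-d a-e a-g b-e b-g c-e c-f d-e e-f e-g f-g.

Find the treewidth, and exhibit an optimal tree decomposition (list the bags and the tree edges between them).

Every bag has size at most 3, so the width is 3 − 1 = 2 and tw(G) ≤ 2. On the other hand G contains the 3-clique {a, d, e}. A clique must lie in a single bag of any decomposition, so no decomposition can have width below 2. Therefore the treewidth is 2.

Treewidth 2.
Bags: B1 = {e, f, g}  B2 = {a, e, g}  B3 = {a, d, e}  B4 = {b, e, g}  B5 = {c, e, f}
Tree: B1–B2, B2–B3, B2–B4, B1–B5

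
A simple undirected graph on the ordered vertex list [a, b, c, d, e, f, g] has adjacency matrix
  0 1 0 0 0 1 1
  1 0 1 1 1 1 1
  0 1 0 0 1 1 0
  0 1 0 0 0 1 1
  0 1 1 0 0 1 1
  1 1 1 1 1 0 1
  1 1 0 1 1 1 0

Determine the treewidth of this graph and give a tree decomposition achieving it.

Treewidth 3.
Bags: B1 = {b, c, e, f}  B2 = {b, e, f, g}  B3 = {b, d, f, g}  B4 = {a, b, f, g}
Tree: B1–B2, B2–B3, B3–B4

Every bag has size at most 4, so the width is 4 − 1 = 3 and tw(G) ≤ 3. Conversely, {b, d, f, g} is a clique of size 4, and the vertices of any clique must share a bag in every tree decomposition; so some bag has ≥ 4 vertices and tw(G) ≥ 3. Combining the bounds, tw(G) = 3.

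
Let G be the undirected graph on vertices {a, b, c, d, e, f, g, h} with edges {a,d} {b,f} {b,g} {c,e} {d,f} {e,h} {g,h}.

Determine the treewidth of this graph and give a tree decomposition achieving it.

Treewidth 1.
One optimal decomposition is:
Bags: B1 = {a, d}  B2 = {d, f}  B3 = {b, f}  B4 = {b, g}  B5 = {g, h}  B6 = {e, h}  B7 = {c, e}
Tree: B1–B2, B2–B3, B3–B4, B4–B5, B5–B6, B6–B7

Each bag holds 2 vertices, so the decomposition has width 1, which upper-bounds the treewidth. Since G has at least one edge (e.g. a–d), it is not an edgeless graph, so tw(G) ≥ 1. The upper and lower bounds meet at 1, so that is the treewidth.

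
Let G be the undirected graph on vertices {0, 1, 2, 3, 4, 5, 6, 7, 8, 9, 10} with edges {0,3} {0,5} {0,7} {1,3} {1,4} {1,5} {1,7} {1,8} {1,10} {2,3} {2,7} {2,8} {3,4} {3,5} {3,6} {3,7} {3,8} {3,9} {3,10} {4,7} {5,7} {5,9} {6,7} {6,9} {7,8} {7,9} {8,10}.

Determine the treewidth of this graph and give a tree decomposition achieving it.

Treewidth 3.
One optimal decomposition is:
Bags: B1 = {1, 3, 5, 7}  B2 = {1, 3, 7, 8}  B3 = {1, 3, 8, 10}  B4 = {2, 3, 7, 8}  B5 = {0, 3, 5, 7}  B6 = {3, 5, 7, 9}  B7 = {1, 3, 4, 7}  B8 = {3, 6, 7, 9}
Tree: B1–B2, B2–B3, B2–B4, B1–B5, B1–B6, B2–B7, B6–B8

The largest bag has 4 vertices, giving width 3; this decomposition certifies tw(G) ≤ 3. On the other hand G contains the 4-clique {1, 3, 8, 10}. A clique must lie in a single bag of any decomposition, so no decomposition can have width below 3. Combining the bounds, tw(G) = 3.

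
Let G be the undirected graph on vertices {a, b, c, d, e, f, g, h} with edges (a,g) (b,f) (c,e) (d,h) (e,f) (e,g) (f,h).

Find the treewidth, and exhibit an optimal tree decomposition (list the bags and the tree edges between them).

The largest bag has 2 vertices, giving width 1; this decomposition certifies tw(G) ≤ 1. Since G has at least one edge (e.g. b–f), it is not an edgeless graph, so tw(G) ≥ 1. Combining the bounds, tw(G) = 1.

Treewidth 1.
One such decomposition:
Bags: B1 = {b, f}  B2 = {e, f}  B3 = {e, g}  B4 = {f, h}  B5 = {a, g}  B6 = {c, e}  B7 = {d, h}
Tree: B1–B2, B2–B3, B1–B4, B3–B5, B3–B6, B4–B7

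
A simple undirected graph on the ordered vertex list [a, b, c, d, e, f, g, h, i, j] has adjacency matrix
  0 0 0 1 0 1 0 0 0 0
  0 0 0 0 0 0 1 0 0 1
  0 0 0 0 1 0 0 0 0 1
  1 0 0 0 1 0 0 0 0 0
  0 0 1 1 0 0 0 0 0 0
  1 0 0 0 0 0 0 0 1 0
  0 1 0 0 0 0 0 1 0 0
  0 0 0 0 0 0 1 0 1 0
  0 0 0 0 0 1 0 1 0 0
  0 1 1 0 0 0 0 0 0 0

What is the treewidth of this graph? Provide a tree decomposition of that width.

Treewidth 2.
Bags: B1 = {b, g, j}  B2 = {g, h, j}  B3 = {h, i, j}  B4 = {f, i, j}  B5 = {a, f, j}  B6 = {a, d, j}  B7 = {d, e, j}  B8 = {c, e, j}
Tree: B1–B2, B2–B3, B3–B4, B4–B5, B5–B6, B6–B7, B7–B8

Every bag has size at most 3, so the width is 3 − 1 = 2 and tw(G) ≤ 2. The edges j–b–g–h–i–f–a–d–e–c–j form a cycle, so G is not a tree and its treewidth is at least 2. Hence tw(G) = 2 exactly.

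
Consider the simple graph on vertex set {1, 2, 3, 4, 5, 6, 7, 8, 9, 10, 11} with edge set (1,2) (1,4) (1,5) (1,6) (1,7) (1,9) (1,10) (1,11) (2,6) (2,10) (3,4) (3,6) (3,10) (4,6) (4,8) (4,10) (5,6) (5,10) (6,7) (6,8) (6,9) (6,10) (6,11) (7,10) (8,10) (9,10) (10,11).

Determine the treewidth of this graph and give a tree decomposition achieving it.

Treewidth 3.
One such decomposition:
Bags: B1 = {1, 6, 9, 10}  B2 = {1, 6, 7, 10}  B3 = {1, 6, 10, 11}  B4 = {1, 2, 6, 10}  B5 = {1, 4, 6, 10}  B6 = {4, 6, 8, 10}  B7 = {3, 4, 6, 10}  B8 = {1, 5, 6, 10}
Tree: B1–B2, B2–B3, B3–B4, B4–B5, B5–B6, B6–B7, B1–B8

Every bag has size at most 4, so the width is 4 − 1 = 3 and tw(G) ≤ 3. Conversely, {4, 6, 8, 10} is a clique of size 4, and the vertices of any clique must share a bag in every tree decomposition; so some bag has ≥ 4 vertices and tw(G) ≥ 3. The upper and lower bounds meet at 3, so that is the treewidth.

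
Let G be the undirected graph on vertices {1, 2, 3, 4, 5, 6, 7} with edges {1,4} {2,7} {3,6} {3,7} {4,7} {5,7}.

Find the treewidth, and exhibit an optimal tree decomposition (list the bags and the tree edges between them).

Treewidth 1.
One such decomposition:
Bags: B1 = {1, 4}  B2 = {4, 7}  B3 = {3, 7}  B4 = {2, 7}  B5 = {3, 6}  B6 = {5, 7}
Tree: B1–B2, B2–B3, B2–B4, B3–B5, B2–B6

The largest bag has 2 vertices, giving width 1; this decomposition certifies tw(G) ≤ 1. Since G has at least one edge (e.g. 4–1), it is not an edgeless graph, so tw(G) ≥ 1. Combining the bounds, tw(G) = 1.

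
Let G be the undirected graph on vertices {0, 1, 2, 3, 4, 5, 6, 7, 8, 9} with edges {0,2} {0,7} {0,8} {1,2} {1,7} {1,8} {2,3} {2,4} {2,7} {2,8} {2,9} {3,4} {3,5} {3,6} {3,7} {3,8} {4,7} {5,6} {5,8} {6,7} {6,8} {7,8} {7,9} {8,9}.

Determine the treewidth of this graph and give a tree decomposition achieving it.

Treewidth 3.
One such decomposition:
Bags: B1 = {2, 3, 7, 8}  B2 = {3, 6, 7, 8}  B3 = {0, 2, 7, 8}  B4 = {1, 2, 7, 8}  B5 = {2, 3, 4, 7}  B6 = {2, 7, 8, 9}  B7 = {3, 5, 6, 8}
Tree: B1–B2, B1–B3, B3–B4, B1–B5, B1–B6, B2–B7

The largest bag has 4 vertices, giving width 3; this decomposition certifies tw(G) ≤ 3. For the lower bound, the 4 vertices {3, 5, 6, 8} are pairwise adjacent, and any tree decomposition puts a clique entirely inside one bag — forcing width ≥ 3. Hence tw(G) = 3 exactly.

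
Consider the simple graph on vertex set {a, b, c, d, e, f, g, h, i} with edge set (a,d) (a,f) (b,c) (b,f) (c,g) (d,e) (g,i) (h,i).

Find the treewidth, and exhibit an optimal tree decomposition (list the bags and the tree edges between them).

Treewidth 1.
One such decomposition:
Bags: B1 = {h, i}  B2 = {g, i}  B3 = {c, g}  B4 = {b, c}  B5 = {b, f}  B6 = {a, f}  B7 = {a, d}  B8 = {d, e}
Tree: B1–B2, B2–B3, B3–B4, B4–B5, B5–B6, B6–B7, B7–B8

The largest bag has 2 vertices, giving width 1; this decomposition certifies tw(G) ≤ 1. Any graph with an edge has treewidth ≥ 1, and G has the edge h–i. The upper and lower bounds meet at 1, so that is the treewidth.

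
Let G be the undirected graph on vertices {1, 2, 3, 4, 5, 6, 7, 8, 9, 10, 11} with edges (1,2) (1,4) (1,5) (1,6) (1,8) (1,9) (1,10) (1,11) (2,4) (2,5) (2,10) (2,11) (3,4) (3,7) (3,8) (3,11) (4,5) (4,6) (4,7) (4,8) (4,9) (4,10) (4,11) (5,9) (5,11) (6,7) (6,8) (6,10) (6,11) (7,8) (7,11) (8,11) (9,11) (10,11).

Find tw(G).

4

A width-4 tree decomposition is:
Bags: B1 = {1, 4, 6, 8, 11}  B2 = {1, 4, 6, 10, 11}  B3 = {1, 2, 4, 10, 11}  B4 = {4, 6, 7, 8, 11}  B5 = {1, 2, 4, 5, 11}  B6 = {3, 4, 7, 8, 11}  B7 = {1, 4, 5, 9, 11}
Tree: B1–B2, B2–B3, B1–B4, B3–B5, B4–B6, B5–B7
The largest bag has 5 vertices, giving width 4; this decomposition certifies tw(G) ≤ 4. For the lower bound, the 5 vertices {1, 4, 6, 8, 11} are pairwise adjacent, and any tree decomposition puts a clique entirely inside one bag — forcing width ≥ 4. Combining the bounds, tw(G) = 4.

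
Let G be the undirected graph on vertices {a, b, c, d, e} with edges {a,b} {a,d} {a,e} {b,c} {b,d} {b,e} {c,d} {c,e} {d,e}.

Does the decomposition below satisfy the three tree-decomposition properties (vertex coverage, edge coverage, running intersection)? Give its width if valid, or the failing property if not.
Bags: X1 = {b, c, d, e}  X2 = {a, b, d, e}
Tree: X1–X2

Checking the three conditions: (i) the bags cover all of {a, b, c, d, e}; (ii) for each edge, some bag contains both endpoints; (iii) the bags containing any fixed vertex form a subtree. All hold, so the decomposition is valid with width 4 − 1 = 3.

Yes; width 3.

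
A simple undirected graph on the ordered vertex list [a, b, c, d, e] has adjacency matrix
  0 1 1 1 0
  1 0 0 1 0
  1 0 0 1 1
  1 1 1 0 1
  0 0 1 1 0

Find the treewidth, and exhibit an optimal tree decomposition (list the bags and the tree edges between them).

Every bag has size at most 3, so the width is 3 − 1 = 2 and tw(G) ≤ 2. For the lower bound, the 3 vertices {c, d, e} are pairwise adjacent, and any tree decomposition puts a clique entirely inside one bag — forcing width ≥ 2. The upper and lower bounds meet at 2, so that is the treewidth.

Treewidth 2.
One such decomposition:
Bags: B1 = {a, b, d}  B2 = {a, c, d}  B3 = {c, d, e}
Tree: B1–B2, B2–B3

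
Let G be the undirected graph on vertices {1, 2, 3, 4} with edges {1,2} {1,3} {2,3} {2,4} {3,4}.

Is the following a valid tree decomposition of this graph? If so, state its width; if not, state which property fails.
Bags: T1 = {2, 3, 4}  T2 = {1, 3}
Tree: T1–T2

A tree decomposition must satisfy three properties: every vertex lies in some bag; for every edge, both endpoints lie together in some bag; and for every vertex, the bags containing it form a connected subtree. Here edge (2,1) lies in no bag, so the decomposition is invalid.

No — edge (2,1) lies in no bag.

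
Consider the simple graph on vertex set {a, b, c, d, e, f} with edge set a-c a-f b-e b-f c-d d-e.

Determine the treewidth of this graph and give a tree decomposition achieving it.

Each bag holds 3 vertices, so the decomposition has width 2, which upper-bounds the treewidth. Since e–b–f–a–c–d–e is a cycle in G, G is not acyclic. Forests are exactly the graphs of treewidth ≤ 1, so tw(G) ≥ 2. Combining the bounds, tw(G) = 2.

Treewidth 2.
One optimal decomposition is:
Bags: B1 = {b, e, f}  B2 = {a, e, f}  B3 = {a, c, e}  B4 = {c, d, e}
Tree: B1–B2, B2–B3, B3–B4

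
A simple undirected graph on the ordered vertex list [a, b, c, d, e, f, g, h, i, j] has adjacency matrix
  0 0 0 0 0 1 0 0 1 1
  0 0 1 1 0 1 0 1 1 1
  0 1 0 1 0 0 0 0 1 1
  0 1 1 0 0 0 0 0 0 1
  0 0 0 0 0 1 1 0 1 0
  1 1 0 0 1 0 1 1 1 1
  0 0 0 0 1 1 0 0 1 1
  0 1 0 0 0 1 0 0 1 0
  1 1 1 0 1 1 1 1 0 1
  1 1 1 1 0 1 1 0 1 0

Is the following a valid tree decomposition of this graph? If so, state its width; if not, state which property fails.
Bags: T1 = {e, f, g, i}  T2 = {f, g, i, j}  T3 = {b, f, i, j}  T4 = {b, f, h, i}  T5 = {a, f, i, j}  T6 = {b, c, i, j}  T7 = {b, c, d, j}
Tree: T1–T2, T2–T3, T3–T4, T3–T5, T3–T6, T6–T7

Yes; width 3.

Every vertex of G appears in some bag (union = {a, b, c, d, e, f, g, h, i, j}); every edge is covered by a bag; and for each vertex v the set of bags containing v is connected in the bag tree. The decomposition is therefore valid. The largest bag has 4 vertices, so the width is 3.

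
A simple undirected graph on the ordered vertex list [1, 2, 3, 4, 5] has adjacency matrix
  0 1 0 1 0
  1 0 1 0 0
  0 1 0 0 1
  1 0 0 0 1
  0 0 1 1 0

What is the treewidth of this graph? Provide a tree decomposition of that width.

The largest bag has 3 vertices, giving width 2; this decomposition certifies tw(G) ≤ 2. For the lower bound, G contains the cycle 2–1–4–5–3–2, so G is not a forest; only forests have treewidth ≤ 1, hence tw(G) ≥ 2. The upper and lower bounds meet at 2, so that is the treewidth.

Treewidth 2.
One such decomposition:
Bags: B1 = {1, 2, 4}  B2 = {2, 4, 5}  B3 = {2, 3, 5}
Tree: B1–B2, B2–B3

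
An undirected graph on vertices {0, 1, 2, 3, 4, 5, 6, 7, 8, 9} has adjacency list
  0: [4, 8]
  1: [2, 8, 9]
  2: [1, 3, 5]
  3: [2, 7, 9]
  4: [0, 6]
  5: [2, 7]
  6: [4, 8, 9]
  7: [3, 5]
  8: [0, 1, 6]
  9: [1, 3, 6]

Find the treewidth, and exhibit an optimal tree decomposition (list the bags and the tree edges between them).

Each bag holds 3 vertices, so the decomposition has width 2, which upper-bounds the treewidth. Since 0–4–6–8–0 is a cycle in G, G is not acyclic. Forests are exactly the graphs of treewidth ≤ 1, so tw(G) ≥ 2. The upper and lower bounds meet at 2, so that is the treewidth.

Treewidth 2.
One optimal decomposition is:
Bags: B1 = {0, 4, 8}  B2 = {4, 6, 8}  B3 = {1, 6, 8}  B4 = {1, 6, 9}  B5 = {1, 2, 9}  B6 = {2, 3, 9}  B7 = {2, 3, 5}  B8 = {3, 5, 7}
Tree: B1–B2, B2–B3, B3–B4, B4–B5, B5–B6, B6–B7, B7–B8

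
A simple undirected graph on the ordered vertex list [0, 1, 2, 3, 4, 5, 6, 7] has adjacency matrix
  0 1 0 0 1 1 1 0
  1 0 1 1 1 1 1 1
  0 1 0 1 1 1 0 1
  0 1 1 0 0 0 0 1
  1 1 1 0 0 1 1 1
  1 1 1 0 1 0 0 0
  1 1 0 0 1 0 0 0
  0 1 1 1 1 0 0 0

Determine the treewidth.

3

A width-3 tree decomposition is:
Bags: B1 = {1, 2, 4, 7}  B2 = {1, 2, 3, 7}  B3 = {1, 2, 4, 5}  B4 = {0, 1, 4, 5}  B5 = {0, 1, 4, 6}
Tree: B1–B2, B1–B3, B3–B4, B4–B5
Each bag holds 4 vertices, so the decomposition has width 3, which upper-bounds the treewidth. Conversely, {1, 2, 3, 7} is a clique of size 4, and the vertices of any clique must share a bag in every tree decomposition; so some bag has ≥ 4 vertices and tw(G) ≥ 3. Therefore the treewidth is 3.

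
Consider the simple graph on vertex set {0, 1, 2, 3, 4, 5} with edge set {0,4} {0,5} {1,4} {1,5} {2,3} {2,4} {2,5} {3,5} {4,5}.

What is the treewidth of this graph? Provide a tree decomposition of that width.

Treewidth 2.
Bags: B1 = {2, 4, 5}  B2 = {2, 3, 5}  B3 = {0, 4, 5}  B4 = {1, 4, 5}
Tree: B1–B2, B1–B3, B1–B4

The largest bag has 3 vertices, giving width 2; this decomposition certifies tw(G) ≤ 2. On the other hand G contains the 3-clique {2, 3, 5}. A clique must lie in a single bag of any decomposition, so no decomposition can have width below 2. Combining the bounds, tw(G) = 2.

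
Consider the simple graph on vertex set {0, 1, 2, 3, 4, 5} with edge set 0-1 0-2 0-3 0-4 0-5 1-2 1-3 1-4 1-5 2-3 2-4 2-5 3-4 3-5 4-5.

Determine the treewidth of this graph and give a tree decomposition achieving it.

Treewidth 5.
One optimal decomposition is:
Bags: B1 = {0, 1, 2, 3, 4, 5}
Tree: (single bag)

A single bag containing all 6 vertices is trivially a valid decomposition of width 5. Conversely, {0, 1, 2, 3, 4, 5} is a clique of size 6, and the vertices of any clique must share a bag in every tree decomposition; so some bag has ≥ 6 vertices and tw(G) ≥ 5. Combining the bounds, tw(G) = 5.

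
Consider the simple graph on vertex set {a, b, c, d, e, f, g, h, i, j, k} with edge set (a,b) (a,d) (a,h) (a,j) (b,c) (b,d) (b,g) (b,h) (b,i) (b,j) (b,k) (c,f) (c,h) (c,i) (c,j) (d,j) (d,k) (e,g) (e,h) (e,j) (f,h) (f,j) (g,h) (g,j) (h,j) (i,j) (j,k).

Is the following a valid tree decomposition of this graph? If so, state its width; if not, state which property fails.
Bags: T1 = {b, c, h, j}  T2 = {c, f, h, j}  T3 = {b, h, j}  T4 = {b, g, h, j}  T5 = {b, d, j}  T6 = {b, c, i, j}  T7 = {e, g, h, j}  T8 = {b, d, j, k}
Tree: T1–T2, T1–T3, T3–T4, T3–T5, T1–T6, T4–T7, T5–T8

A tree decomposition must satisfy three properties: every vertex lies in some bag; for every edge, both endpoints lie together in some bag; and for every vertex, the bags containing it form a connected subtree. Here vertex a appears in no bag, so the decomposition is invalid.

No — vertex a appears in no bag.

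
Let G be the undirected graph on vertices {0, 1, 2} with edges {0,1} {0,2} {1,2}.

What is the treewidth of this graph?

2

A width-2 tree decomposition is:
Bags: B1 = {0, 1, 2}
Tree: (single bag)
With just one bag of size 3, the width is 3 − 1 = 2, so tw(G) ≤ 2. For the lower bound, the 3 vertices {0, 1, 2} are pairwise adjacent, and any tree decomposition puts a clique entirely inside one bag — forcing width ≥ 2. Combining the bounds, tw(G) = 2.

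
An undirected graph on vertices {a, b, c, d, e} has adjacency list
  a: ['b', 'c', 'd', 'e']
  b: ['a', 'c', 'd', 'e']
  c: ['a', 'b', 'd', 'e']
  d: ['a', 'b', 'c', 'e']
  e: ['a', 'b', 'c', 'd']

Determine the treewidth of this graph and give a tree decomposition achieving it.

Treewidth 4.
One such decomposition:
Bags: B1 = {a, b, c, d, e}
Tree: (single bag)

A single bag containing all 5 vertices is trivially a valid decomposition of width 4. For the lower bound, the 5 vertices {a, b, c, d, e} are pairwise adjacent, and any tree decomposition puts a clique entirely inside one bag — forcing width ≥ 4. Hence tw(G) = 4 exactly.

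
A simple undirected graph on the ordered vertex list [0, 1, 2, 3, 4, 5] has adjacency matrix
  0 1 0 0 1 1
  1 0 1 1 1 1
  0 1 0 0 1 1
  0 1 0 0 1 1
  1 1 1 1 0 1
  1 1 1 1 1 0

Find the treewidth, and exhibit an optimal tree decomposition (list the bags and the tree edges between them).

The largest bag has 4 vertices, giving width 3; this decomposition certifies tw(G) ≤ 3. Conversely, {0, 1, 4, 5} is a clique of size 4, and the vertices of any clique must share a bag in every tree decomposition; so some bag has ≥ 4 vertices and tw(G) ≥ 3. Hence tw(G) = 3 exactly.

Treewidth 3.
One such decomposition:
Bags: B1 = {1, 2, 4, 5}  B2 = {0, 1, 4, 5}  B3 = {1, 3, 4, 5}
Tree: B1–B2, B1–B3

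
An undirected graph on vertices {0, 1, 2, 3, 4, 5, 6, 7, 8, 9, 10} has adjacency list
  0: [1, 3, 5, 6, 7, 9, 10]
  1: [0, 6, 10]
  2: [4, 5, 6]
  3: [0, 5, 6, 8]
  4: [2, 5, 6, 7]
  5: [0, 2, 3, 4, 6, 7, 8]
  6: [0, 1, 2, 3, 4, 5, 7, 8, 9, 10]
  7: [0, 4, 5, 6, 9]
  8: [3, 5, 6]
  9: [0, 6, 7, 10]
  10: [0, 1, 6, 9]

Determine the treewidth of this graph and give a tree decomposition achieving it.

Treewidth 3.
One optimal decomposition is:
Bags: B1 = {0, 5, 6, 7}  B2 = {0, 3, 5, 6}  B3 = {4, 5, 6, 7}  B4 = {0, 6, 7, 9}  B5 = {2, 4, 5, 6}  B6 = {0, 6, 9, 10}  B7 = {0, 1, 6, 10}  B8 = {3, 5, 6, 8}
Tree: B1–B2, B1–B3, B1–B4, B3–B5, B4–B6, B6–B7, B2–B8

Each bag holds 4 vertices, so the decomposition has width 3, which upper-bounds the treewidth. For the lower bound, the 4 vertices {0, 1, 6, 10} are pairwise adjacent, and any tree decomposition puts a clique entirely inside one bag — forcing width ≥ 3. Hence tw(G) = 3 exactly.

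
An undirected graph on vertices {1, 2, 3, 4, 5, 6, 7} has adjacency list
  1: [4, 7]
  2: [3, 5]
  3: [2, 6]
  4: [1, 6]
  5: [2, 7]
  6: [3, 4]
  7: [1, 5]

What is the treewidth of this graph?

A width-2 tree decomposition is:
Bags: B1 = {1, 5, 7}  B2 = {1, 4, 5}  B3 = {4, 5, 6}  B4 = {3, 5, 6}  B5 = {2, 3, 5}
Tree: B1–B2, B2–B3, B3–B4, B4–B5
Every bag has size at most 3, so the width is 3 − 1 = 2 and tw(G) ≤ 2. The edges 5–7–1–4–6–3–2–5 form a cycle, so G is not a tree and its treewidth is at least 2. Therefore the treewidth is 2.

2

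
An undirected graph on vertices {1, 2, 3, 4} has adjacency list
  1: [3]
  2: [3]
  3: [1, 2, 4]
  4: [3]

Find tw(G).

1

A width-1 tree decomposition is:
Bags: B1 = {3, 4}  B2 = {1, 3}  B3 = {2, 3}
Tree: B1–B2, B2–B3
Each bag holds 2 vertices, so the decomposition has width 1, which upper-bounds the treewidth. G has an edge, so its treewidth is at least 1. Combining the bounds, tw(G) = 1.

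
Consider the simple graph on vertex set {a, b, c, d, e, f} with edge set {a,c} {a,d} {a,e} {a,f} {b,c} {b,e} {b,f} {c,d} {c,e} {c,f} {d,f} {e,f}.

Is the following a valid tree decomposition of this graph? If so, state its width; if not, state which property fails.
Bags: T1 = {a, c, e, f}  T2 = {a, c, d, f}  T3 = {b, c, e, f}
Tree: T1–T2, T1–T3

Vertex coverage: the bags together contain {a, b, c, d, e, f}, the full vertex set. Edge coverage: each edge of G has both endpoints in at least one bag. Running intersection: for every vertex, the bags containing it form a connected subtree. All three properties hold, so this is a valid tree decomposition of width max|bag| − 1 = 3, and hence tw(G) ≤ 3.

Yes; width 3.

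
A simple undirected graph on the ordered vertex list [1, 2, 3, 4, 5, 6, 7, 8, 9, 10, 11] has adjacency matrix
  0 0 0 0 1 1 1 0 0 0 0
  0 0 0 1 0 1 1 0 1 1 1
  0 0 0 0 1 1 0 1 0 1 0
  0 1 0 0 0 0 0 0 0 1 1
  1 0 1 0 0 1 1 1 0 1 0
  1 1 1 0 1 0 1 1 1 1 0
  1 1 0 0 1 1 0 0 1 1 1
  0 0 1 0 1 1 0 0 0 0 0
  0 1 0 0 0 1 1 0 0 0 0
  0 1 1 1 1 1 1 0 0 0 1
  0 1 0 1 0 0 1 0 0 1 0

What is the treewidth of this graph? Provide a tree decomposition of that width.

Every bag has size at most 4, so the width is 4 − 1 = 3 and tw(G) ≤ 3. On the other hand G contains the 4-clique {2, 4, 10, 11}. A clique must lie in a single bag of any decomposition, so no decomposition can have width below 3. The upper and lower bounds meet at 3, so that is the treewidth.

Treewidth 3.
One optimal decomposition is:
Bags: B1 = {2, 4, 10, 11}  B2 = {2, 7, 10, 11}  B3 = {2, 6, 7, 10}  B4 = {5, 6, 7, 10}  B5 = {1, 5, 6, 7}  B6 = {3, 5, 6, 10}  B7 = {2, 6, 7, 9}  B8 = {3, 5, 6, 8}
Tree: B1–B2, B2–B3, B3–B4, B4–B5, B4–B6, B3–B7, B6–B8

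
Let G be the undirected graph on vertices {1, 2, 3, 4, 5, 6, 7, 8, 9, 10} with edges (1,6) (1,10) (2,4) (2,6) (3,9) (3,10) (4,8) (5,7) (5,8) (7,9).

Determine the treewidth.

2

A width-2 tree decomposition is:
Bags: B1 = {4, 5, 8}  B2 = {2, 4, 5}  B3 = {2, 5, 6}  B4 = {1, 5, 6}  B5 = {1, 5, 10}  B6 = {3, 5, 10}  B7 = {3, 5, 9}  B8 = {5, 7, 9}
Tree: B1–B2, B2–B3, B3–B4, B4–B5, B5–B6, B6–B7, B7–B8
Each bag holds 3 vertices, so the decomposition has width 2, which upper-bounds the treewidth. Since 5–8–4–2–6–1–10–3–9–7–5 is a cycle in G, G is not acyclic. Forests are exactly the graphs of treewidth ≤ 1, so tw(G) ≥ 2. Hence tw(G) = 2 exactly.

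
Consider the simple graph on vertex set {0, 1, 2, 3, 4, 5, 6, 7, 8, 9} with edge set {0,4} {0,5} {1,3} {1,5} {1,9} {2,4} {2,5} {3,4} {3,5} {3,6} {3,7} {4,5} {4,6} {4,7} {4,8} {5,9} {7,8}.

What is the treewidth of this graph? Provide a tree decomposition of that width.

Every bag has size at most 3, so the width is 3 − 1 = 2 and tw(G) ≤ 2. On the other hand G contains the 3-clique {1, 5, 9}. A clique must lie in a single bag of any decomposition, so no decomposition can have width below 2. Therefore the treewidth is 2.

Treewidth 2.
One such decomposition:
Bags: B1 = {3, 4, 5}  B2 = {0, 4, 5}  B3 = {3, 4, 7}  B4 = {2, 4, 5}  B5 = {4, 7, 8}  B6 = {1, 3, 5}  B7 = {1, 5, 9}  B8 = {3, 4, 6}
Tree: B1–B2, B1–B3, B1–B4, B3–B5, B1–B6, B6–B7, B1–B8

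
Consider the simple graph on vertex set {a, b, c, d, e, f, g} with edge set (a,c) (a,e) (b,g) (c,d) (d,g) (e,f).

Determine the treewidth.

A width-1 tree decomposition is:
Bags: B1 = {e, f}  B2 = {a, e}  B3 = {a, c}  B4 = {c, d}  B5 = {d, g}  B6 = {b, g}
Tree: B1–B2, B2–B3, B3–B4, B4–B5, B5–B6
The largest bag has 2 vertices, giving width 1; this decomposition certifies tw(G) ≤ 1. G has an edge, so its treewidth is at least 1. The upper and lower bounds meet at 1, so that is the treewidth.

1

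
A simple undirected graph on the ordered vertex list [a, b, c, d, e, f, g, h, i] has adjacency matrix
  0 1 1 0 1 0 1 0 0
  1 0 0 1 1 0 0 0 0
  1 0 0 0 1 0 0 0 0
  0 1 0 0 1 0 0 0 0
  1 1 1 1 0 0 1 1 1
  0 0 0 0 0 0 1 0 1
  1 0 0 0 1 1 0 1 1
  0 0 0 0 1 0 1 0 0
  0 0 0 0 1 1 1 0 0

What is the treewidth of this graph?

A width-2 tree decomposition is:
Bags: B1 = {a, b, e}  B2 = {a, e, g}  B3 = {b, d, e}  B4 = {a, c, e}  B5 = {e, g, i}  B6 = {e, g, h}  B7 = {f, g, i}
Tree: B1–B2, B1–B3, B2–B4, B2–B5, B5–B6, B5–B7
Each bag holds 3 vertices, so the decomposition has width 2, which upper-bounds the treewidth. Conversely, {b, d, e} is a clique of size 3, and the vertices of any clique must share a bag in every tree decomposition; so some bag has ≥ 3 vertices and tw(G) ≥ 2. Therefore the treewidth is 2.

2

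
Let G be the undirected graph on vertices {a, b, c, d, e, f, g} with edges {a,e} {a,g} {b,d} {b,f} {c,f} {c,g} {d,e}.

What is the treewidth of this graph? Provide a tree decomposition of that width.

Every bag has size at most 3, so the width is 3 − 1 = 2 and tw(G) ≤ 2. For the lower bound, G contains the cycle d–e–a–g–c–f–b–d, so G is not a forest; only forests have treewidth ≤ 1, hence tw(G) ≥ 2. Therefore the treewidth is 2.

Treewidth 2.
Bags: B1 = {a, d, e}  B2 = {a, d, g}  B3 = {c, d, g}  B4 = {c, d, f}  B5 = {b, d, f}
Tree: B1–B2, B2–B3, B3–B4, B4–B5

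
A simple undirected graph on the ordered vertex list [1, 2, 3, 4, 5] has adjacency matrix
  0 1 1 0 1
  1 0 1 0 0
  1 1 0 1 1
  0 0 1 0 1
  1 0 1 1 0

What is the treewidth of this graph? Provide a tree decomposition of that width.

Treewidth 2.
One optimal decomposition is:
Bags: B1 = {1, 2, 3}  B2 = {1, 3, 5}  B3 = {3, 4, 5}
Tree: B1–B2, B2–B3

Every bag has size at most 3, so the width is 3 − 1 = 2 and tw(G) ≤ 2. Conversely, {1, 2, 3} is a clique of size 3, and the vertices of any clique must share a bag in every tree decomposition; so some bag has ≥ 3 vertices and tw(G) ≥ 2. Hence tw(G) = 2 exactly.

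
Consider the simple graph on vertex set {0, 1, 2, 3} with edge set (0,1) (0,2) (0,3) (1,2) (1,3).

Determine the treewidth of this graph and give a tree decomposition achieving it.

The largest bag has 3 vertices, giving width 2; this decomposition certifies tw(G) ≤ 2. On the other hand G contains the 3-clique {0, 1, 2}. A clique must lie in a single bag of any decomposition, so no decomposition can have width below 2. Combining the bounds, tw(G) = 2.

Treewidth 2.
Bags: B1 = {0, 1, 2}  B2 = {0, 1, 3}
Tree: B1–B2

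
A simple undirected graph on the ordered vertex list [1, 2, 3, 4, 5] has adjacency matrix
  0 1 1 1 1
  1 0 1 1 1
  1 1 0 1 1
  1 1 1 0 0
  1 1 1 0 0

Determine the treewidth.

3

A width-3 tree decomposition is:
Bags: B1 = {1, 2, 3, 5}  B2 = {1, 2, 3, 4}
Tree: B1–B2
Each bag holds 4 vertices, so the decomposition has width 3, which upper-bounds the treewidth. For the lower bound, the 4 vertices {1, 2, 3, 4} are pairwise adjacent, and any tree decomposition puts a clique entirely inside one bag — forcing width ≥ 3. Combining the bounds, tw(G) = 3.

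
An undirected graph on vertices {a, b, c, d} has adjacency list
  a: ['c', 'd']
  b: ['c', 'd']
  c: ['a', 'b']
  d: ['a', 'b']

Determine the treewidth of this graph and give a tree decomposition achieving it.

The largest bag has 3 vertices, giving width 2; this decomposition certifies tw(G) ≤ 2. Since c–a–d–b–c is a cycle in G, G is not acyclic. Forests are exactly the graphs of treewidth ≤ 1, so tw(G) ≥ 2. Hence tw(G) = 2 exactly.

Treewidth 2.
One optimal decomposition is:
Bags: B1 = {a, c, d}  B2 = {b, c, d}
Tree: B1–B2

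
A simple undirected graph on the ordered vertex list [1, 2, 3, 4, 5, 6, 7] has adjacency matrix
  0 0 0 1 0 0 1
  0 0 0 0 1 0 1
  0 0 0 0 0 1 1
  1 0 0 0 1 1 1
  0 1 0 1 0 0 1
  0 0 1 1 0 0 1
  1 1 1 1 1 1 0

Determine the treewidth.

A width-2 tree decomposition is:
Bags: B1 = {4, 6, 7}  B2 = {4, 5, 7}  B3 = {3, 6, 7}  B4 = {2, 5, 7}  B5 = {1, 4, 7}
Tree: B1–B2, B1–B3, B2–B4, B1–B5
The largest bag has 3 vertices, giving width 2; this decomposition certifies tw(G) ≤ 2. Conversely, {2, 5, 7} is a clique of size 3, and the vertices of any clique must share a bag in every tree decomposition; so some bag has ≥ 3 vertices and tw(G) ≥ 2. Therefore the treewidth is 2.

2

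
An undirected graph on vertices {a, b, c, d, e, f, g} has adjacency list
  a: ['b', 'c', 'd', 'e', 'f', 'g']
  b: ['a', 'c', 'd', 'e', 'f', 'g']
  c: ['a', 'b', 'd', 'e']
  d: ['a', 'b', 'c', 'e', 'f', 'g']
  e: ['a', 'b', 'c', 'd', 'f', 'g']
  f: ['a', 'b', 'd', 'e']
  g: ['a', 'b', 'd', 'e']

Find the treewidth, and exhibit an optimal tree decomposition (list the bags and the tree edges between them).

Every bag has size at most 5, so the width is 5 − 1 = 4 and tw(G) ≤ 4. For the lower bound, the 5 vertices {a, b, d, e, g} are pairwise adjacent, and any tree decomposition puts a clique entirely inside one bag — forcing width ≥ 4. Hence tw(G) = 4 exactly.

Treewidth 4.
One such decomposition:
Bags: B1 = {a, b, d, e, g}  B2 = {a, b, d, e, f}  B3 = {a, b, c, d, e}
Tree: B1–B2, B2–B3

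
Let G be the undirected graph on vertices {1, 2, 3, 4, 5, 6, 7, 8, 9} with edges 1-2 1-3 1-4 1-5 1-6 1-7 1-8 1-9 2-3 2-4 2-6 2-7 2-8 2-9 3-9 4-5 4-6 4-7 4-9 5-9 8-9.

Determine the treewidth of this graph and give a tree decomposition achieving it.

The largest bag has 4 vertices, giving width 3; this decomposition certifies tw(G) ≤ 3. On the other hand G contains the 4-clique {1, 2, 8, 9}. A clique must lie in a single bag of any decomposition, so no decomposition can have width below 3. Therefore the treewidth is 3.

Treewidth 3.
One such decomposition:
Bags: B1 = {1, 2, 4, 6}  B2 = {1, 2, 4, 9}  B3 = {1, 2, 8, 9}  B4 = {1, 2, 3, 9}  B5 = {1, 2, 4, 7}  B6 = {1, 4, 5, 9}
Tree: B1–B2, B2–B3, B3–B4, B2–B5, B2–B6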